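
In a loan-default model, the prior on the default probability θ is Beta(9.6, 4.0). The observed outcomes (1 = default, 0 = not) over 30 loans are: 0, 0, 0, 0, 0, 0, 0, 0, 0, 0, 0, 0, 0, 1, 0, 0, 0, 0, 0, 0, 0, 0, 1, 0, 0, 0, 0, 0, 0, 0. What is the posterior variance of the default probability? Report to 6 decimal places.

The Beta prior is conjugate to a Binomial/Bernoulli likelihood; the update adds successes to α and failures to β.
Posterior: Beta(α+k, β+n−k) = Beta(9.6+2, 4.0+28) = Beta(11.6, 32.0).
Var = αβ/((α+β)²(α+β+1)) = 11.6·32.0/(43.6²·44.6) = 0.004378.

0.004378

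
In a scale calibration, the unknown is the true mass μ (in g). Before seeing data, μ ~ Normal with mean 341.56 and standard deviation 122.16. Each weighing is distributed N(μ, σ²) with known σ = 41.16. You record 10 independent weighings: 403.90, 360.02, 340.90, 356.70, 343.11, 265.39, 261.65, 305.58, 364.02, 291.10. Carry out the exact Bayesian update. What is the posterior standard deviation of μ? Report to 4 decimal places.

12.9427

For Normal data with known variance σ², a Normal(μ₀, σ₀²) prior on μ is conjugate. Posterior precision = 1/σ₀² + n/σ²; posterior mean is the precision-weighted average of μ₀ and x̄.
σ₀² = 122.16² = 14923.0656, σ² = 41.16² = 1694.1456; σ² + n·σ₀² = 1694.1456 + 10·14923.0656 = 150924.8016.
Posterior precision = 1/σ₀² + n/σ² = 1/14923.0656 + 10/1694.1456 = (σ² + n·σ₀²)/(σ₀²σ²) = 150924.8016/(14923.0656·1694.1456); posterior variance σₙ² = σ₀²σ²/(σ² + n·σ₀²) = 14923.0656·1694.1456/150924.8016 = 167.512865.
Posterior SD = √σₙ² = √(14923.0656·1694.1456/150924.8016) = 12.9427.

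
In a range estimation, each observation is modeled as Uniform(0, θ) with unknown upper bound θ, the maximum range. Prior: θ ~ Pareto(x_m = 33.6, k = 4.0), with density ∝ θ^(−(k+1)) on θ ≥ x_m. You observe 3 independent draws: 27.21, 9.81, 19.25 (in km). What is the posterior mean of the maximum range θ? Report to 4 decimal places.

A Pareto(scale x_m, shape k) prior on the upper bound θ of Uniform(0, θ) is conjugate: posterior is Pareto(max(x_m, max xᵢ), k + n).
Sample maximum = 27.21; prior scale x_m = 33.6 → posterior scale = max = 33.60.
Posterior shape = 4.0 + 3 = 7.0.
E[θ|data] = k·x_m/(k−1) = 7.0·33.60/6.0 = 39.2000.

39.2000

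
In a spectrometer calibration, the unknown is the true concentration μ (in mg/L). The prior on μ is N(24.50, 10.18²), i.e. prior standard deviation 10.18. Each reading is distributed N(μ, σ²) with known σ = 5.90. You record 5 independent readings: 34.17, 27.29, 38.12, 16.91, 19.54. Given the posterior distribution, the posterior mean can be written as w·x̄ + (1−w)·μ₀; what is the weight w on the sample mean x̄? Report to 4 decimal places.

For Normal data with known variance σ², a Normal(μ₀, σ₀²) prior on μ is conjugate. Posterior precision = 1/σ₀² + n/σ²; posterior mean is the precision-weighted average of μ₀ and x̄.
σ₀² = 10.18² = 103.6324, σ² = 5.90² = 34.81. Prior precision 1/σ₀² = 1/103.6324; data precision n/σ² = 5/34.81.
w = (n/σ²)/(1/σ₀² + n/σ²) = n·σ₀²/(σ² + n·σ₀²) = 5·103.6324/(34.81 + 5·103.6324) = 518.162/552.972 = 0.9370.

0.9370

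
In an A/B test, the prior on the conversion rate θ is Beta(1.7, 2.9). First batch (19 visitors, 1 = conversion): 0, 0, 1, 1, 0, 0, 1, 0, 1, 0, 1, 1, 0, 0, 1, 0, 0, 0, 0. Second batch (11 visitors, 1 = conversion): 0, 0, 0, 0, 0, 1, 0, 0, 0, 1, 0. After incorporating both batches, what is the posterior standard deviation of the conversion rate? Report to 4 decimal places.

0.0775

The Beta prior is conjugate to a Binomial/Bernoulli likelihood; the update adds successes to α and failures to β.
After batch 1: Beta(1.7+7, 2.9+12) = Beta(8.7, 14.9).
After batch 2: Beta(8.7+2, 14.9+9) = Beta(10.7, 23.9).
Var = αβ/((α+β)²(α+β+1)) = 10.7·23.9/(34.6²·35.6) = 0.00600039; SD = √0.00600039 = 0.0775.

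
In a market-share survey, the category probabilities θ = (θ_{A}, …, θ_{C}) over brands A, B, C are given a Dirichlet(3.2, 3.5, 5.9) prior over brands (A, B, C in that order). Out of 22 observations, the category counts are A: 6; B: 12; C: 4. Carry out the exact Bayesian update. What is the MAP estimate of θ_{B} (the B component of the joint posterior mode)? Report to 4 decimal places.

0.4589

The Dirichlet prior is conjugate to the Multinomial likelihood: each posterior αⱼ = prior αⱼ + observed count nⱼ.
Posterior concentration: (9.2, 15.5, 9.9), total = 34.6.
Joint mode component: (α_{B}−1)/(Σα−K) = 14.5/31.6 = 0.4589.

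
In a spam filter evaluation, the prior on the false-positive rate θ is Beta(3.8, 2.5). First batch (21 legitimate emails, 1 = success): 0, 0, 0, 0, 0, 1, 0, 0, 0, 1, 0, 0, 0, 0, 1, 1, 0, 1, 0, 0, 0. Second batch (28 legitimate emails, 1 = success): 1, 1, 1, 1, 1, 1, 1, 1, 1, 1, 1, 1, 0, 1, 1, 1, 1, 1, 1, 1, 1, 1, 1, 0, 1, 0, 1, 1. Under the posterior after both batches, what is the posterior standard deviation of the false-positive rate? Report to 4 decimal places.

The Beta prior is conjugate to a Binomial/Bernoulli likelihood; the update adds successes to α and failures to β.
After batch 1: Beta(3.8+5, 2.5+16) = Beta(8.8, 18.5).
After batch 2: Beta(8.8+25, 18.5+3) = Beta(33.8, 21.5).
Var = αβ/((α+β)²(α+β+1)) = 33.8·21.5/(55.3²·56.3) = 0.00422082; SD = √0.00422082 = 0.0650.

0.0650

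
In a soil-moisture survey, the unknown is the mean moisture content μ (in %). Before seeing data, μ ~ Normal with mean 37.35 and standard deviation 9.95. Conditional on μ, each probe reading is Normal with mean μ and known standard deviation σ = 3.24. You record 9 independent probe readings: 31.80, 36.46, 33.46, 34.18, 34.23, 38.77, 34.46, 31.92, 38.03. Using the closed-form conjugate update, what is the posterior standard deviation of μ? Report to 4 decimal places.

1.0737

For Normal data with known variance σ², a Normal(μ₀, σ₀²) prior on μ is conjugate. Posterior precision = 1/σ₀² + n/σ²; posterior mean is the precision-weighted average of μ₀ and x̄.
σ₀² = 9.95² = 99.0025, σ² = 3.24² = 10.4976; σ² + n·σ₀² = 10.4976 + 9·99.0025 = 901.5201.
Posterior precision = 1/σ₀² + n/σ² = 1/99.0025 + 9/10.4976 = (σ² + n·σ₀²)/(σ₀²σ²) = 901.5201/(99.0025·10.4976); posterior variance σₙ² = σ₀²σ²/(σ² + n·σ₀²) = 99.0025·10.4976/901.5201 = 1.152818.
Posterior SD = √σₙ² = √(99.0025·10.4976/901.5201) = 1.0737.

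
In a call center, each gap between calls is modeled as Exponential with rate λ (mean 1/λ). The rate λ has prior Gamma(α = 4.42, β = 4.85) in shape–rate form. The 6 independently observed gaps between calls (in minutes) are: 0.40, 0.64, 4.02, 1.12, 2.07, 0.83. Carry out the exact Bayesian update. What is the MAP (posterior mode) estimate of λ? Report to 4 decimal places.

With a Gamma(shape α, rate β) prior on the exponential rate λ, the posterior after n observations with total T = Σxᵢ is Gamma(α+n, β+T).
Sum of observations T = 9.08 minutes; n = 6.
Posterior: Gamma(4.42+6, 4.85+9.08) = Gamma(10.42, 13.93).
Mode = (α−1)/β = 0.6762.

0.6762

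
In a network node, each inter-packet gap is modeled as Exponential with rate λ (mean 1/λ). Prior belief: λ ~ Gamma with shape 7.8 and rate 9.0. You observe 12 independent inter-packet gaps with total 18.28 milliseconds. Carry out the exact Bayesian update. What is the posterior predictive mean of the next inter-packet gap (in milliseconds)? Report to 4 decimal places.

With a Gamma(shape α, rate β) prior on the exponential rate λ, the posterior after n observations with total T = Σxᵢ is Gamma(α+n, β+T).
Posterior: Gamma(7.8+12, 9.0+18.28) = Gamma(19.8, 27.28).
The predictive distribution for the next observation is Lomax; its mean is β/(α−1) = 27.28/18.8 = 1.4511.

1.4511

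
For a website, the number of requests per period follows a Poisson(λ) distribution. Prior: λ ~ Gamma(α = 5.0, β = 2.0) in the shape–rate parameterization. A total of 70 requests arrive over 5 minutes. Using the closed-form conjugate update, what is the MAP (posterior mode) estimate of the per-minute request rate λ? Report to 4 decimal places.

10.5714

With a Gamma(shape α, rate β) prior, the Poisson likelihood is conjugate: the posterior is Gamma(α + ΣXᵢ, β + n).
Posterior: Gamma(α+S, β+n) = Gamma(5.0+70, 2.0+5) = Gamma(75.0, 7.0).
Mode of Gamma(α,β) for α≥1 is (α−1)/β = 74.0/7.0 = 10.5714.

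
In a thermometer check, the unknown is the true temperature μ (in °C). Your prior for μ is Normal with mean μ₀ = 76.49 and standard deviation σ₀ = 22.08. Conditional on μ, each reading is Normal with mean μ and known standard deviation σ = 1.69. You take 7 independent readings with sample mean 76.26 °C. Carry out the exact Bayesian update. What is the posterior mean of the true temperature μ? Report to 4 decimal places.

For Normal data with known variance σ², a Normal(μ₀, σ₀²) prior on μ is conjugate. Posterior precision = 1/σ₀² + n/σ²; posterior mean is the precision-weighted average of μ₀ and x̄.
n·x̄ = 7·76.26 = 533.82.
σ₀² = 22.08² = 487.5264, σ² = 1.69² = 2.8561; σ² + n·σ₀² = 2.8561 + 7·487.5264 = 3415.5409.
Posterior mean = (μ₀/σ₀² + n·x̄/σ²)/(1/σ₀² + n/σ²) = (σ²·μ₀ + σ₀²·n·x̄)/(σ² + n·σ₀²) = (2.8561·76.49 + 487.5264·533.82)/3415.5409 = 260469.805937/3415.5409 = 76.2602.

76.2602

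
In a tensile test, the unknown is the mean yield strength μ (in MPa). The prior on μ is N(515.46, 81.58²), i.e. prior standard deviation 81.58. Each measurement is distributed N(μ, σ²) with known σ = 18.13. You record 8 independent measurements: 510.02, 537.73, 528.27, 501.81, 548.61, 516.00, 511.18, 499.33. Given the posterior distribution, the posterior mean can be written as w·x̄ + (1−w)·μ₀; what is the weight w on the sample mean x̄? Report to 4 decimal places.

0.9939

For Normal data with known variance σ², a Normal(μ₀, σ₀²) prior on μ is conjugate. Posterior precision = 1/σ₀² + n/σ²; posterior mean is the precision-weighted average of μ₀ and x̄.
σ₀² = 81.58² = 6655.2964, σ² = 18.13² = 328.6969. Prior precision 1/σ₀² = 1/6655.2964; data precision n/σ² = 8/328.6969.
w = (n/σ²)/(1/σ₀² + n/σ²) = n·σ₀²/(σ² + n·σ₀²) = 8·6655.2964/(328.6969 + 8·6655.2964) = 53242.3712/53571.0681 = 0.9939.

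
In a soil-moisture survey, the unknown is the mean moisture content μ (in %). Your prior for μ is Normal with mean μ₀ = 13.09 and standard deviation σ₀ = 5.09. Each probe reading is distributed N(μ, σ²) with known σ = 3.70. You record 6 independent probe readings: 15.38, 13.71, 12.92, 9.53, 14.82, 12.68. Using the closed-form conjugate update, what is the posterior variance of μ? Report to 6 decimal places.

2.096990

For Normal data with known variance σ², a Normal(μ₀, σ₀²) prior on μ is conjugate. Posterior precision = 1/σ₀² + n/σ²; posterior mean is the precision-weighted average of μ₀ and x̄.
σ₀² = 5.09² = 25.9081, σ² = 3.70² = 13.69; σ² + n·σ₀² = 13.69 + 6·25.9081 = 169.1386.
Posterior precision = 1/σ₀² + n/σ² = 1/25.9081 + 6/13.69 = (σ² + n·σ₀²)/(σ₀²σ²) = 169.1386/(25.9081·13.69); posterior variance σₙ² = σ₀²σ²/(σ² + n·σ₀²) = 25.9081·13.69/169.1386 = 2.096990.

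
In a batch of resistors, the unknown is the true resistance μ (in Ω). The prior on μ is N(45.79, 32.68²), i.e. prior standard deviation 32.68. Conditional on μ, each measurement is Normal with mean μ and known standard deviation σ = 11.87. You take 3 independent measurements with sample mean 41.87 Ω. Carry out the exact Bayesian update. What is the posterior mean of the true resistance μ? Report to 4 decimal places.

42.0351

For Normal data with known variance σ², a Normal(μ₀, σ₀²) prior on μ is conjugate. Posterior precision = 1/σ₀² + n/σ²; posterior mean is the precision-weighted average of μ₀ and x̄.
n·x̄ = 3·41.87 = 125.61.
σ₀² = 32.68² = 1067.9824, σ² = 11.87² = 140.8969; σ² + n·σ₀² = 140.8969 + 3·1067.9824 = 3344.8441.
Posterior mean = (μ₀/σ₀² + n·x̄/σ²)/(1/σ₀² + n/σ²) = (σ²·μ₀ + σ₀²·n·x̄)/(σ² + n·σ₀²) = (140.8969·45.79 + 1067.9824·125.61)/3344.8441 = 140600.938315/3344.8441 = 42.0351.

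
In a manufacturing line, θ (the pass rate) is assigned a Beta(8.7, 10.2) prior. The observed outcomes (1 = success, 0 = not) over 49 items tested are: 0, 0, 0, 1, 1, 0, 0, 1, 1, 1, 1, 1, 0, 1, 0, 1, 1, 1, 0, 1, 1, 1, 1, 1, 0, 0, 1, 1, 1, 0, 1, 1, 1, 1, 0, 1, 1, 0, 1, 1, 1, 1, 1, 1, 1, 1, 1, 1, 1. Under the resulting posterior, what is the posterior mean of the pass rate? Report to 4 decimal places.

0.6583

The Beta prior is conjugate to a Binomial/Bernoulli likelihood; the update adds successes to α and failures to β.
Posterior: Beta(α+k, β+n−k) = Beta(8.7+36, 10.2+13) = Beta(44.7, 23.2).
Posterior mean = α/(α+β) = 44.7/67.9 = 0.6583.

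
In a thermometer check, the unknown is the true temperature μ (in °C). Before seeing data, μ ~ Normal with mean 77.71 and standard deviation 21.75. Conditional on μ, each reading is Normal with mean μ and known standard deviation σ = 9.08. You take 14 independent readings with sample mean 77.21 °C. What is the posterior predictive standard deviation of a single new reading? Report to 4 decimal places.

9.3948

For Normal data with known variance σ², a Normal(μ₀, σ₀²) prior on μ is conjugate. Posterior precision = 1/σ₀² + n/σ²; posterior mean is the precision-weighted average of μ₀ and x̄.
σ₀² = 21.75² = 473.0625, σ² = 9.08² = 82.4464; σ² + n·σ₀² = 82.4464 + 14·473.0625 = 6705.3214.
Posterior precision = 1/σ₀² + n/σ² = 1/473.0625 + 14/82.4464 = (σ² + n·σ₀²)/(σ₀²σ²) = 6705.3214/(473.0625·82.4464); posterior variance σₙ² = σ₀²σ²/(σ² + n·σ₀²) = 473.0625·82.4464/6705.3214 = 5.816619.
Predictive variance for one new observation = σₙ² + σ² = 473.0625·82.4464/6705.3214 + 82.4464 = σ²·(σ₀² + 6705.3214)/6705.3214 = 82.4464·7178.3839/6705.3214 = 88.263019; SD = √(82.4464·7178.3839/6705.3214) = 9.3948.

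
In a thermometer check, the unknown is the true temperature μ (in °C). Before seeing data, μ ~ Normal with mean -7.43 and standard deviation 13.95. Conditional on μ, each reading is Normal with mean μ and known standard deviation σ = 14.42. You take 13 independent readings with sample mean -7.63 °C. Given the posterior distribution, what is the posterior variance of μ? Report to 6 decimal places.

14.780263

For Normal data with known variance σ², a Normal(μ₀, σ₀²) prior on μ is conjugate. Posterior precision = 1/σ₀² + n/σ²; posterior mean is the precision-weighted average of μ₀ and x̄.
σ₀² = 13.95² = 194.6025, σ² = 14.42² = 207.9364; σ² + n·σ₀² = 207.9364 + 13·194.6025 = 2737.7689.
Posterior precision = 1/σ₀² + n/σ² = 1/194.6025 + 13/207.9364 = (σ² + n·σ₀²)/(σ₀²σ²) = 2737.7689/(194.6025·207.9364); posterior variance σₙ² = σ₀²σ²/(σ² + n·σ₀²) = 194.6025·207.9364/2737.7689 = 14.780263.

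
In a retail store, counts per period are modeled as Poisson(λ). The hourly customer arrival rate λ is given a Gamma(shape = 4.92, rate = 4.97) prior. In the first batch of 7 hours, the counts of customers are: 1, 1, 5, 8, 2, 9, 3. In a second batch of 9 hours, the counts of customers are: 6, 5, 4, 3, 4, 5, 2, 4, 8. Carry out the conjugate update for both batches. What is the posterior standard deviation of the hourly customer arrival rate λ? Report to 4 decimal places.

With a Gamma(shape α, rate β) prior, the Poisson likelihood is conjugate: the posterior is Gamma(α + ΣXᵢ, β + n).
Batch 1: sum of counts S = 29 over n = 7 hours.
After batch 1: Gamma(α+S, β+n) = Gamma(4.92+29, 4.97+7) = Gamma(33.92, 11.97).
Batch 2: sum of counts S = 41 over n = 9 hours.
After batch 2: Gamma(α+S, β+n) = Gamma(33.92+41, 11.97+9) = Gamma(74.92, 20.97).
SD = √α/β = √74.92/20.97 = 0.4128.

0.4128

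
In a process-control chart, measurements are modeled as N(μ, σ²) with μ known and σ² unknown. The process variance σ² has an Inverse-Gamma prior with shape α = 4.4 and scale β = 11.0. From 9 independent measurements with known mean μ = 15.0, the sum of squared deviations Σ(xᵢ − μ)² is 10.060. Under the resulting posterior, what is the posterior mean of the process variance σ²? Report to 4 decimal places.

With known mean μ and an Inverse-Gamma(α, β) prior on σ², the Normal likelihood is conjugate: posterior is Inv-Gamma(α + n/2, β + Σ(xᵢ−μ)²/2).
Posterior: Inv-Gamma(4.4 + 9/2, 11.0 + 10.060/2) = Inv-Gamma(8.90, 16.0300).
E[σ²|data] = β/(α−1) = 16.0300/7.90 = 2.0291.

2.0291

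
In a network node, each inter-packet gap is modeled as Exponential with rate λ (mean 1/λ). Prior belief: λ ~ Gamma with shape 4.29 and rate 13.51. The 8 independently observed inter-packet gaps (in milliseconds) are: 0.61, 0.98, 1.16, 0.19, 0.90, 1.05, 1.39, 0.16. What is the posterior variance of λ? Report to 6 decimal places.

0.030879

With a Gamma(shape α, rate β) prior on the exponential rate λ, the posterior after n observations with total T = Σxᵢ is Gamma(α+n, β+T).
Sum of observations T = 6.44 milliseconds; n = 8.
Posterior: Gamma(4.29+8, 13.51+6.44) = Gamma(12.29, 19.95).
Var = α/β² = 0.030879.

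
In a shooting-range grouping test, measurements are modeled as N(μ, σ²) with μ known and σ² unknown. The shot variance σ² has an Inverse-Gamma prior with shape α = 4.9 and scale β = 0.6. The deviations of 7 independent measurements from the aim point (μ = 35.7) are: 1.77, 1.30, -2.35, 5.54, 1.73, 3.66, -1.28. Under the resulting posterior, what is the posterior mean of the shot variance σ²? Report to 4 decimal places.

With known mean μ and an Inverse-Gamma(α, β) prior on σ², the Normal likelihood is conjugate: posterior is Inv-Gamma(α + n/2, β + Σ(xᵢ−μ)²/2).
Σ(xᵢ−μ)² = (1.77)² + (1.30)² + (-2.35)² + (5.54)² + (1.73)² + (3.66)² + (-1.28)² = 59.0639.
Posterior: Inv-Gamma(4.9 + 7/2, 0.6 + 59.0639/2) = Inv-Gamma(8.40, 30.13195).
E[σ²|data] = β/(α−1) = 30.13195/7.40 = 4.0719.

4.0719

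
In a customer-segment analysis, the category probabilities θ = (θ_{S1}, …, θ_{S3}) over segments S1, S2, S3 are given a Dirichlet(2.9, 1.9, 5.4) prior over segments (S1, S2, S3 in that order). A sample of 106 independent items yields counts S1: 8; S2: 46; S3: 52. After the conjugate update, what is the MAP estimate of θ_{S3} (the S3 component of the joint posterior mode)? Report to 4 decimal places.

The Dirichlet prior is conjugate to the Multinomial likelihood: each posterior αⱼ = prior αⱼ + observed count nⱼ.
Posterior concentration: (10.9, 47.9, 57.4), total = 116.2.
Joint mode component: (α_{S3}−1)/(Σα−K) = 56.4/113.2 = 0.4982.

0.4982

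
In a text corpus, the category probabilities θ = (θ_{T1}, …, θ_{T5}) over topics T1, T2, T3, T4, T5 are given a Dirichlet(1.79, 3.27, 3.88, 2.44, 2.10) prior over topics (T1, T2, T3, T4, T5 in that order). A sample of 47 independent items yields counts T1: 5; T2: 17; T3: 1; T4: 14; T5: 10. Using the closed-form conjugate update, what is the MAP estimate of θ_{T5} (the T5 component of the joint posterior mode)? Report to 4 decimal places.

0.2001

The Dirichlet prior is conjugate to the Multinomial likelihood: each posterior αⱼ = prior αⱼ + observed count nⱼ.
Posterior concentration: (6.79, 20.27, 4.88, 16.44, 12.10), total = 60.48.
Joint mode component: (α_{T5}−1)/(Σα−K) = 11.10/55.48 = 0.2001.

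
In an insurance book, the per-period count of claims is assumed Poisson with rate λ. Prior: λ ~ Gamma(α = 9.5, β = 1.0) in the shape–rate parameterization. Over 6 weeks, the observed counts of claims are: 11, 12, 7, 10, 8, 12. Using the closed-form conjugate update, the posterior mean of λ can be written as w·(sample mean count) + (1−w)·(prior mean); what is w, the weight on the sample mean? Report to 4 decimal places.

0.8571

With a Gamma(shape α, rate β) prior, the Poisson likelihood is conjugate: the posterior is Gamma(α + ΣXᵢ, β + n).
Posterior mean = (α₀+S)/(β₀+n) = [n/(β₀+n)]·(S/n) + [β₀/(β₀+n)]·(α₀/β₀), so only n and β₀ enter the weight.
Weight on data w = n/(β₀+n) = 6/(1.0+6) = 6/7.0 = 0.8571.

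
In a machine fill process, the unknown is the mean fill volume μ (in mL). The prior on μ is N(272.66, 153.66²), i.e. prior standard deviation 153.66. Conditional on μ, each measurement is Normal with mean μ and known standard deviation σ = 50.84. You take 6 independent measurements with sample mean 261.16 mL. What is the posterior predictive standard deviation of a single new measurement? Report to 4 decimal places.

54.8432

For Normal data with known variance σ², a Normal(μ₀, σ₀²) prior on μ is conjugate. Posterior precision = 1/σ₀² + n/σ²; posterior mean is the precision-weighted average of μ₀ and x̄.
σ₀² = 153.66² = 23611.3956, σ² = 50.84² = 2584.7056; σ² + n·σ₀² = 2584.7056 + 6·23611.3956 = 144253.0792.
Posterior precision = 1/σ₀² + n/σ² = 1/23611.3956 + 6/2584.7056 = (σ² + n·σ₀²)/(σ₀²σ²) = 144253.0792/(23611.3956·2584.7056); posterior variance σₙ² = σ₀²σ²/(σ² + n·σ₀²) = 23611.3956·2584.7056/144253.0792 = 423.065537.
Predictive variance for one new observation = σₙ² + σ² = 23611.3956·2584.7056/144253.0792 + 2584.7056 = σ²·(σ₀² + 144253.0792)/144253.0792 = 2584.7056·167864.4748/144253.0792 = 3007.771137; SD = √(2584.7056·167864.4748/144253.0792) = 54.8432.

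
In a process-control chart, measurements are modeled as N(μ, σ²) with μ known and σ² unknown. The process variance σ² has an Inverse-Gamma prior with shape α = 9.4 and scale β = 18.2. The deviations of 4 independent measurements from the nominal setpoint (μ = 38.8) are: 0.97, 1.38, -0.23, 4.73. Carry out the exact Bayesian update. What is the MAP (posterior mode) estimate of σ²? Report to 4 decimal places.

2.4867

With known mean μ and an Inverse-Gamma(α, β) prior on σ², the Normal likelihood is conjugate: posterior is Inv-Gamma(α + n/2, β + Σ(xᵢ−μ)²/2).
Σ(xᵢ−μ)² = (0.97)² + (1.38)² + (-0.23)² + (4.73)² = 25.2711.
Posterior: Inv-Gamma(9.4 + 4/2, 18.2 + 25.2711/2) = Inv-Gamma(11.40, 30.83555).
Mode = β/(α+1) = 30.83555/12.40 = 2.4867.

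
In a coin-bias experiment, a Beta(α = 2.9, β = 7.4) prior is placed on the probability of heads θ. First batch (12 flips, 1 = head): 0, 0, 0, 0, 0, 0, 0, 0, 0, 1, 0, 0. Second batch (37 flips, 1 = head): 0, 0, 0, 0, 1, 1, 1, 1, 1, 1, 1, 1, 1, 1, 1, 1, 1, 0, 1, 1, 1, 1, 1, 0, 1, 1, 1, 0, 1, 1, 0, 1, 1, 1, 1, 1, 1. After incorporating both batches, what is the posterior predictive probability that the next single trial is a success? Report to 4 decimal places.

The Beta prior is conjugate to a Binomial/Bernoulli likelihood; the update adds successes to α and failures to β.
After batch 1: Beta(2.9+1, 7.4+11) = Beta(3.9, 18.4).
After batch 2: Beta(3.9+29, 18.4+8) = Beta(32.9, 26.4).
For a single future Bernoulli trial, P(success | data) = α/(α+β) = 0.5548.

0.5548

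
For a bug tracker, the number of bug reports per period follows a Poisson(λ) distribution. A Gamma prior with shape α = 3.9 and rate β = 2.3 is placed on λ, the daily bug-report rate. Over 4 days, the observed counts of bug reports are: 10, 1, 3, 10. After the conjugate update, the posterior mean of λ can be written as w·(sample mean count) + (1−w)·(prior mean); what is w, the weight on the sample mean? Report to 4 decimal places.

With a Gamma(shape α, rate β) prior, the Poisson likelihood is conjugate: the posterior is Gamma(α + ΣXᵢ, β + n).
Posterior mean = (α₀+S)/(β₀+n) = [n/(β₀+n)]·(S/n) + [β₀/(β₀+n)]·(α₀/β₀), so only n and β₀ enter the weight.
Weight on data w = n/(β₀+n) = 4/(2.3+4) = 4/6.3 = 0.6349.

0.6349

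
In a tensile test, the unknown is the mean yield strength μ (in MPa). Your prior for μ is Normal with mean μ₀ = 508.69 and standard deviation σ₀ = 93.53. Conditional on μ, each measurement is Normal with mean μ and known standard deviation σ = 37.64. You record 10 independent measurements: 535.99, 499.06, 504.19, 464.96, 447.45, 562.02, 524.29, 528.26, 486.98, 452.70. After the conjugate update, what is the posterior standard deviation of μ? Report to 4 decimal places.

11.8076

For Normal data with known variance σ², a Normal(μ₀, σ₀²) prior on μ is conjugate. Posterior precision = 1/σ₀² + n/σ²; posterior mean is the precision-weighted average of μ₀ and x̄.
σ₀² = 93.53² = 8747.8609, σ² = 37.64² = 1416.7696; σ² + n·σ₀² = 1416.7696 + 10·8747.8609 = 88895.3786.
Posterior precision = 1/σ₀² + n/σ² = 1/8747.8609 + 10/1416.7696 = (σ² + n·σ₀²)/(σ₀²σ²) = 88895.3786/(8747.8609·1416.7696); posterior variance σₙ² = σ₀²σ²/(σ² + n·σ₀²) = 8747.8609·1416.7696/88895.3786 = 139.418984.
Posterior SD = √σₙ² = √(8747.8609·1416.7696/88895.3786) = 11.8076.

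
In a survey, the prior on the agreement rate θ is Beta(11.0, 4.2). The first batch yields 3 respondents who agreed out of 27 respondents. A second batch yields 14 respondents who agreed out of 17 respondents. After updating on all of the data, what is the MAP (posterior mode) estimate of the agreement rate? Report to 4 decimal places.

0.4720

The Beta prior is conjugate to a Binomial/Bernoulli likelihood; the update adds successes to α and failures to β.
After batch 1: Beta(11.0+3, 4.2+24) = Beta(14.0, 28.2).
After batch 2: Beta(14.0+14, 28.2+3) = Beta(28.0, 31.2).
Mode of Beta(a,b) for a,b>1 is (a−1)/(a+b−2) = 27.0/57.2 = 0.4720.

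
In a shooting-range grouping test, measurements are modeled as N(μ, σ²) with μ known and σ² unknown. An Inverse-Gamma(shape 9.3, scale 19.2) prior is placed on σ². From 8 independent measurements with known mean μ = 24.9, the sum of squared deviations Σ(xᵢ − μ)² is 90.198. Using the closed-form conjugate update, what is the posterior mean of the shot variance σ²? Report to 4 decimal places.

5.2276

With known mean μ and an Inverse-Gamma(α, β) prior on σ², the Normal likelihood is conjugate: posterior is Inv-Gamma(α + n/2, β + Σ(xᵢ−μ)²/2).
Posterior: Inv-Gamma(9.3 + 8/2, 19.2 + 90.198/2) = Inv-Gamma(13.30, 64.2990).
E[σ²|data] = β/(α−1) = 64.2990/12.30 = 5.2276.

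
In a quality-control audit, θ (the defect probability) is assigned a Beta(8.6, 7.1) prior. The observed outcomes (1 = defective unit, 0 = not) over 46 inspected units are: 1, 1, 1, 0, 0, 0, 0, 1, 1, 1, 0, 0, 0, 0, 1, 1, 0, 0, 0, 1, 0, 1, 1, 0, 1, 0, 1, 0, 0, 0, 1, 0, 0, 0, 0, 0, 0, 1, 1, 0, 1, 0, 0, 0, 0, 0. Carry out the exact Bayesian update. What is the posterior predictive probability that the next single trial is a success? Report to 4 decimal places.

The Beta prior is conjugate to a Binomial/Bernoulli likelihood; the update adds successes to α and failures to β.
Posterior: Beta(α+k, β+n−k) = Beta(8.6+17, 7.1+29) = Beta(25.6, 36.1).
For a single future Bernoulli trial, P(success | data) = α/(α+β) = 0.4149.

0.4149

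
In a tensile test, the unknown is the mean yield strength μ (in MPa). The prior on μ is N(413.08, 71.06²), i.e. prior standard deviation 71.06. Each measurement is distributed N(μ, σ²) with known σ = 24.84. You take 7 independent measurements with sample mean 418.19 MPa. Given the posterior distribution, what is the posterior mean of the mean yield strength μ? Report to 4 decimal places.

418.1023

For Normal data with known variance σ², a Normal(μ₀, σ₀²) prior on μ is conjugate. Posterior precision = 1/σ₀² + n/σ²; posterior mean is the precision-weighted average of μ₀ and x̄.
n·x̄ = 7·418.19 = 2927.33.
σ₀² = 71.06² = 5049.5236, σ² = 24.84² = 617.0256; σ² + n·σ₀² = 617.0256 + 7·5049.5236 = 35963.6908.
Posterior mean = (μ₀/σ₀² + n·x̄/σ²)/(1/σ₀² + n/σ²) = (σ²·μ₀ + σ₀²·n·x̄)/(σ² + n·σ₀²) = (617.0256·413.08 + 5049.5236·2927.33)/35963.6908 = 15036502.854836/35963.6908 = 418.1023.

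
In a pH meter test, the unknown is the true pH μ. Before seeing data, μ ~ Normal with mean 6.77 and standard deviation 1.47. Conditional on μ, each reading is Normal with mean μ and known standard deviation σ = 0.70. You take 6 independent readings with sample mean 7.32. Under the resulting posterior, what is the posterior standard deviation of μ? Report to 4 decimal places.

For Normal data with known variance σ², a Normal(μ₀, σ₀²) prior on μ is conjugate. Posterior precision = 1/σ₀² + n/σ²; posterior mean is the precision-weighted average of μ₀ and x̄.
σ₀² = 1.47² = 2.1609, σ² = 0.70² = 0.49; σ² + n·σ₀² = 0.49 + 6·2.1609 = 13.4554.
Posterior precision = 1/σ₀² + n/σ² = 1/2.1609 + 6/0.49 = (σ² + n·σ₀²)/(σ₀²σ²) = 13.4554/(2.1609·0.49); posterior variance σₙ² = σ₀²σ²/(σ² + n·σ₀²) = 2.1609·0.49/13.4554 = 0.078693.
Posterior SD = √σₙ² = √(2.1609·0.49/13.4554) = 0.2805.

0.2805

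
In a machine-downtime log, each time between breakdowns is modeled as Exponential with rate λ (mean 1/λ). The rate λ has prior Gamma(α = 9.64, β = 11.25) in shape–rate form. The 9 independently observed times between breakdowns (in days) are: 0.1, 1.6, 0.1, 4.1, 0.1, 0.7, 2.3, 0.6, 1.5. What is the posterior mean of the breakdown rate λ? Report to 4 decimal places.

With a Gamma(shape α, rate β) prior on the exponential rate λ, the posterior after n observations with total T = Σxᵢ is Gamma(α+n, β+T).
Sum of observations T = 11.1 days; n = 9.
Posterior: Gamma(9.64+9, 11.25+11.1) = Gamma(18.64, 22.35).
Posterior mean of λ = α/β = 18.64/22.35 = 0.8340.

0.8340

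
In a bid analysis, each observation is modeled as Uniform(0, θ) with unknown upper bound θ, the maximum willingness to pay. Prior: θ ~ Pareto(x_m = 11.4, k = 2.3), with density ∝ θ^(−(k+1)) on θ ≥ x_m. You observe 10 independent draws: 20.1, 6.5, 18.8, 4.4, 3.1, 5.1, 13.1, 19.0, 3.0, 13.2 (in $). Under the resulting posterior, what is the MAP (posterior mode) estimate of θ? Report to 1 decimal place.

20.1

A Pareto(scale x_m, shape k) prior on the upper bound θ of Uniform(0, θ) is conjugate: posterior is Pareto(max(x_m, max xᵢ), k + n).
Sample maximum = 20.1; prior scale x_m = 11.4 → posterior scale = max = 20.1.
Posterior shape = 2.3 + 10 = 12.3.
The Pareto density is decreasing on [x_m, ∞), so the mode is x_m = 20.1.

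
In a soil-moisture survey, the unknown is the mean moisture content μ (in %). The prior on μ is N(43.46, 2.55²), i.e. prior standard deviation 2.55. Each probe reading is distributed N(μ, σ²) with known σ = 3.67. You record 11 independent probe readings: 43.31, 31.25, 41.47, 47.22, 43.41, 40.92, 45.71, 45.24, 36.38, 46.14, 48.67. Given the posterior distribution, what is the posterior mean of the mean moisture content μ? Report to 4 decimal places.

For Normal data with known variance σ², a Normal(μ₀, σ₀²) prior on μ is conjugate. Posterior precision = 1/σ₀² + n/σ²; posterior mean is the precision-weighted average of μ₀ and x̄.
Σxᵢ = 43.31 + 31.25 + 41.47 + 47.22 + 43.41 + 40.92 + 45.71 + 45.24 + 36.38 + 46.14 + 48.67 = 469.72, so n·x̄ = 469.72.
σ₀² = 2.55² = 6.5025, σ² = 3.67² = 13.4689; σ² + n·σ₀² = 13.4689 + 11·6.5025 = 84.9964.
Posterior mean = (μ₀/σ₀² + n·x̄/σ²)/(1/σ₀² + n/σ²) = (σ²·μ₀ + σ₀²·n·x̄)/(σ² + n·σ₀²) = (13.4689·43.46 + 6.5025·469.72)/84.9964 = 3639.712694/84.9964 = 42.8220.

42.8220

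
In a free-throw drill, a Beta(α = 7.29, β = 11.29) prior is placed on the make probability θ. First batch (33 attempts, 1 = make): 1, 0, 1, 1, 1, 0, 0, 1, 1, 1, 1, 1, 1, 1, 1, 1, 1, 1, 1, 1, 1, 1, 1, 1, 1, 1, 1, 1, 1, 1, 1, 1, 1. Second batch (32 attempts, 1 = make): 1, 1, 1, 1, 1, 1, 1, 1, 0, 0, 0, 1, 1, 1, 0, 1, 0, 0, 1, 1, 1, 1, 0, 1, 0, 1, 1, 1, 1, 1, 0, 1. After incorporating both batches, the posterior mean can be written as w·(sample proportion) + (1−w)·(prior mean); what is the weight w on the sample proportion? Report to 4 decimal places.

0.7777

The Beta prior is conjugate to a Binomial/Bernoulli likelihood; the update adds successes to α and failures to β.
Total number of attempts: n = 33 + 32 = 65.
Posterior mean = (α₀+k)/(α₀+β₀+n) = [n/(α₀+β₀+n)]·(k/n) + [(α₀+β₀)/(α₀+β₀+n)]·α₀/(α₀+β₀), so only n and the prior enter the weight.
The weight on the data is w = n/(α₀+β₀+n) = 65/(7.29+11.29+65) = 65/83.58 = 0.7777.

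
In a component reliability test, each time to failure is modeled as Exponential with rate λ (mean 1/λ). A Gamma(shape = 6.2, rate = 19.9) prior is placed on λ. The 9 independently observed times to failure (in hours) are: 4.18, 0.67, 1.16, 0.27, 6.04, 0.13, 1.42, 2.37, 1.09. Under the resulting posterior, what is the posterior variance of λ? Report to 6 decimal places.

0.010966

With a Gamma(shape α, rate β) prior on the exponential rate λ, the posterior after n observations with total T = Σxᵢ is Gamma(α+n, β+T).
Sum of observations T = 17.33 hours; n = 9.
Posterior: Gamma(6.2+9, 19.9+17.33) = Gamma(15.2, 37.23).
Var = α/β² = 0.010966.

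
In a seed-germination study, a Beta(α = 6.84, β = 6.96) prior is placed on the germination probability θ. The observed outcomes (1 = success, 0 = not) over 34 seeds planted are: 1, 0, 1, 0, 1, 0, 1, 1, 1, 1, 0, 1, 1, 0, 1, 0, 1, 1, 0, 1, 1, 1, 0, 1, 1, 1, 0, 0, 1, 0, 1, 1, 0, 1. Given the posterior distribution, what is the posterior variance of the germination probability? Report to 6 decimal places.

0.004904

The Beta prior is conjugate to a Binomial/Bernoulli likelihood; the update adds successes to α and failures to β.
Posterior: Beta(α+k, β+n−k) = Beta(6.84+22, 6.96+12) = Beta(28.84, 18.96).
Var = αβ/((α+β)²(α+β+1)) = 28.84·18.96/(47.80²·48.80) = 0.004904.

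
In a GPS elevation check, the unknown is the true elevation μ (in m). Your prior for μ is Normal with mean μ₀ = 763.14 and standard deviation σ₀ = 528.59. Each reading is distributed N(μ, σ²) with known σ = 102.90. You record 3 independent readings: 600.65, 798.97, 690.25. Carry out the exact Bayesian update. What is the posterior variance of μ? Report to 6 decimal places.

3485.441949

For Normal data with known variance σ², a Normal(μ₀, σ₀²) prior on μ is conjugate. Posterior precision = 1/σ₀² + n/σ²; posterior mean is the precision-weighted average of μ₀ and x̄.
σ₀² = 528.59² = 279407.3881, σ² = 102.90² = 10588.41; σ² + n·σ₀² = 10588.41 + 3·279407.3881 = 848810.5743.
Posterior precision = 1/σ₀² + n/σ² = 1/279407.3881 + 3/10588.41 = (σ² + n·σ₀²)/(σ₀²σ²) = 848810.5743/(279407.3881·10588.41); posterior variance σₙ² = σ₀²σ²/(σ² + n·σ₀²) = 279407.3881·10588.41/848810.5743 = 3485.441949.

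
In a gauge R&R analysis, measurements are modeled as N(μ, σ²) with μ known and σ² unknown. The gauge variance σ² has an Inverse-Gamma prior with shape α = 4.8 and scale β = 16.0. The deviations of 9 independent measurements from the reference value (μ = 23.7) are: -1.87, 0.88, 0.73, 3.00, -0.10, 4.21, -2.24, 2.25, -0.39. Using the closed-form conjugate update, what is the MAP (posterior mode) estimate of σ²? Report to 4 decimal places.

3.5811

With known mean μ and an Inverse-Gamma(α, β) prior on σ², the Normal likelihood is conjugate: posterior is Inv-Gamma(α + n/2, β + Σ(xᵢ−μ)²/2).
Σ(xᵢ−μ)² = (-1.87)² + (0.88)² + (0.73)² + (3.00)² + (-0.10)² + (4.21)² + (-2.24)² + (2.25)² + (-0.39)² = 41.7705.
Posterior: Inv-Gamma(4.8 + 9/2, 16.0 + 41.7705/2) = Inv-Gamma(9.30, 36.88525).
Mode = β/(α+1) = 36.88525/10.30 = 3.5811.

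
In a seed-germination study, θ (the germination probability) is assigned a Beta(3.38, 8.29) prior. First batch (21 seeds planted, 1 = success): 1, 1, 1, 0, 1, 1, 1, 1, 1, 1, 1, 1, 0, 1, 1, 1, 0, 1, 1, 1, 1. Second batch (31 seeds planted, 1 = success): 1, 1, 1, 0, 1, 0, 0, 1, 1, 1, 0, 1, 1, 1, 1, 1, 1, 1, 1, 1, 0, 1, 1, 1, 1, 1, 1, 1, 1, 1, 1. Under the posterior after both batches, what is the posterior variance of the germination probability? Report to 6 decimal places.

0.002944

The Beta prior is conjugate to a Binomial/Bernoulli likelihood; the update adds successes to α and failures to β.
After batch 1: Beta(3.38+18, 8.29+3) = Beta(21.38, 11.29).
After batch 2: Beta(21.38+26, 11.29+5) = Beta(47.38, 16.29).
Var = αβ/((α+β)²(α+β+1)) = 47.38·16.29/(63.67²·64.67) = 0.002944.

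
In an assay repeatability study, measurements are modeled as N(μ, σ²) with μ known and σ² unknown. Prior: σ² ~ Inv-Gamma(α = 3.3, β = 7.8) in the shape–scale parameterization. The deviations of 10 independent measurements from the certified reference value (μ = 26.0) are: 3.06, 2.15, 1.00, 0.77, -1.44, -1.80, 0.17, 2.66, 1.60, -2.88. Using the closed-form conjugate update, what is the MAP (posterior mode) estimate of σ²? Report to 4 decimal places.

2.9275

With known mean μ and an Inverse-Gamma(α, β) prior on σ², the Normal likelihood is conjugate: posterior is Inv-Gamma(α + n/2, β + Σ(xᵢ−μ)²/2).
Σ(xᵢ−μ)² = (3.06)² + (2.15)² + (1.00)² + (0.77)² + (-1.44)² + (-1.80)² + (0.17)² + (2.66)² + (1.60)² + (-2.88)² = 38.8515.
Posterior: Inv-Gamma(3.3 + 10/2, 7.8 + 38.8515/2) = Inv-Gamma(8.30, 27.22575).
Mode = β/(α+1) = 27.22575/9.30 = 2.9275.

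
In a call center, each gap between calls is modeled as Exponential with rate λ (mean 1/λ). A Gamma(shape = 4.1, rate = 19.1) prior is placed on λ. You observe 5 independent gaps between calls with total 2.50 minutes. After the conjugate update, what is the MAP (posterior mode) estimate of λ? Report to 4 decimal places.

With a Gamma(shape α, rate β) prior on the exponential rate λ, the posterior after n observations with total T = Σxᵢ is Gamma(α+n, β+T).
Posterior: Gamma(4.1+5, 19.1+2.50) = Gamma(9.1, 21.60).
Mode = (α−1)/β = 0.3750.

0.3750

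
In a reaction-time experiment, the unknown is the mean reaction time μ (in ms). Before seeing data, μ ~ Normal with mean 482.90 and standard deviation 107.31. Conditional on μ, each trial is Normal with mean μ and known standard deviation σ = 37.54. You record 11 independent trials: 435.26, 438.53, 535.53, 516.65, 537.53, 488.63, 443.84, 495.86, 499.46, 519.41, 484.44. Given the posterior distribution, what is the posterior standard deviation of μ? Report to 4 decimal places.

For Normal data with known variance σ², a Normal(μ₀, σ₀²) prior on μ is conjugate. Posterior precision = 1/σ₀² + n/σ²; posterior mean is the precision-weighted average of μ₀ and x̄.
σ₀² = 107.31² = 11515.4361, σ² = 37.54² = 1409.2516; σ² + n·σ₀² = 1409.2516 + 11·11515.4361 = 128079.0487.
Posterior precision = 1/σ₀² + n/σ² = 1/11515.4361 + 11/1409.2516 = (σ² + n·σ₀²)/(σ₀²σ²) = 128079.0487/(11515.4361·1409.2516); posterior variance σₙ² = σ₀²σ²/(σ² + n·σ₀²) = 11515.4361·1409.2516/128079.0487 = 126.704148.
Posterior SD = √σₙ² = √(11515.4361·1409.2516/128079.0487) = 11.2563.

11.2563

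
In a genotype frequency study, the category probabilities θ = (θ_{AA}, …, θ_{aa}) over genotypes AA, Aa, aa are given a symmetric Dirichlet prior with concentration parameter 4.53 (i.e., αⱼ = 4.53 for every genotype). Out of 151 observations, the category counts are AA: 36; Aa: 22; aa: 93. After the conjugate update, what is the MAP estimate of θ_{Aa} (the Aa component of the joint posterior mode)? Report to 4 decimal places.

The Dirichlet prior is conjugate to the Multinomial likelihood: each posterior αⱼ = prior αⱼ + observed count nⱼ.
Posterior concentration: (40.53, 26.53, 97.53), total = 164.59.
Joint mode component: (α_{Aa}−1)/(Σα−K) = 25.53/161.59 = 0.1580.

0.1580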